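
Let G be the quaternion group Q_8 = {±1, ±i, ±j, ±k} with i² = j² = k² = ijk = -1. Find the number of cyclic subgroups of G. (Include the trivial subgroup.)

Group the elements of G by the cyclic subgroup they generate; each cyclic subgroup of order d accounts for φ(d) elements.
Cyclic subgroups by order — order 1: 1; order 2: 1; order 4: 3.
Total: 5.

5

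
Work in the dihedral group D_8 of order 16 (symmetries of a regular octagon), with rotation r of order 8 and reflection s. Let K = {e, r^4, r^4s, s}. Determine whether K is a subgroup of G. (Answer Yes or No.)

Yes

|K| = 4 divides |G| = 16, consistent with Lagrange.
K contains the identity, every element's inverse is in K, and K is closed under ·: it is a subgroup.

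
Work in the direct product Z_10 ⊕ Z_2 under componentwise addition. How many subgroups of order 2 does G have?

3

|G| = 20 and 2 | 20, so subgroups of order 2 are possible by Lagrange.
The subgroups of order 2 are: {(0,0), (0,1)}; {(0,0), (5,0)}; {(0,0), (5,1)}.
So G has 3 subgroups of order 2.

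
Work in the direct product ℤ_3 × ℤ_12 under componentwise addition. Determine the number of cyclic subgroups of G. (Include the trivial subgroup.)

15

A cyclic subgroup of order d is generated by each of its φ(d) elements of order d, so the cyclic subgroups of order d number (#elements of order d)/φ(d).
Cyclic subgroups by order — order 1: 1; order 2: 1; order 3: 4; order 4: 1; order 6: 4; order 12: 4.
Total: 15.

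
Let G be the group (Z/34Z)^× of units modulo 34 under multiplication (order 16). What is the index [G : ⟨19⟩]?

2

|⟨19⟩| = 8 and |G| = 16.
By Lagrange, [G : H] = |G|/|H| = 16/8 = 2.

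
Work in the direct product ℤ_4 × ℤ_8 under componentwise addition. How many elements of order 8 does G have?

An element (a,b) has order lcm(ord(a), ord(b)); count pairs with lcm equal to 8.
Enumerating gives 16 such elements.

16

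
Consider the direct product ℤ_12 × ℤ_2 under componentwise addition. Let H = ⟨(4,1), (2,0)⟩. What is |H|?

|⟨(4,1)⟩| = 6 and |⟨(2,0)⟩| = 6, so |H| is a multiple of lcm(6, 6) = 6 and divides |G| = 24.
Closing under the operation: H = {(0,0), (0,1), (2,0), (2,1), (4,0), (4,1), (6,0), (6,1), (8,0), (8,1), (10,0), (10,1)}, so |H| = 12.

12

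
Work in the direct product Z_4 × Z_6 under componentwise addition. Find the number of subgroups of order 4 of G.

3

|G| = 24 and 4 | 24, so subgroups of order 4 are possible by Lagrange.
The subgroups of order 4 are: {(0,0), (0,3), (2,0), (2,3)}; {(0,0), (1,0), (2,0), (3,0)}; {(0,0), (1,3), (2,0), (3,3)}.
So G has 3 subgroups of order 4.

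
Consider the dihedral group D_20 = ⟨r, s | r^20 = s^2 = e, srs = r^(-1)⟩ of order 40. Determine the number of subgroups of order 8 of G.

5

|G| = 40 and 8 | 40, so subgroups of order 8 are possible by Lagrange.
The subgroups of order 8 are: {e, r^5, r^10, r^15, s, r^5s, r^10s, r^15s}; {e, r^5, r^10, r^15, rs, r^6s, r^11s, r^16s}; {e, r^5, r^10, r^15, r^2s, r^7s, r^12s, r^17s}; {e, r^5, r^10, r^15, r^3s, r^8s, r^13s, r^18s}; … (5 in all).
So G has 5 subgroups of order 8.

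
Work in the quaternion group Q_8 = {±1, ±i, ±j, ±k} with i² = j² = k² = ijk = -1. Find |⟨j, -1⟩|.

4

|⟨j⟩| = 4 and |⟨-1⟩| = 2, so |H| is a multiple of lcm(4, 2) = 4 and divides |G| = 8.
Closing under the operation: H = {1, -1, j, -j}, so |H| = 4.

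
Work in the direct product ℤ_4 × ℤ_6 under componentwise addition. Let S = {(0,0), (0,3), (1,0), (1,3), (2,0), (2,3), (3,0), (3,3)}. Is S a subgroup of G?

Yes

|S| = 8 divides |G| = 24, consistent with Lagrange.
S contains the identity, every element's inverse is in S, and S is closed under +: it is a subgroup.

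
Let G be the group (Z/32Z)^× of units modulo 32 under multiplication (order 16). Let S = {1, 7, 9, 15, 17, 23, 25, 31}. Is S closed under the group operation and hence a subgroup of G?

Yes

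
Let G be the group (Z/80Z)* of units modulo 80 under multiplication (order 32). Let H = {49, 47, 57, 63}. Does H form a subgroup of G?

No

The identity 1 ∉ H, so H is not a subgroup.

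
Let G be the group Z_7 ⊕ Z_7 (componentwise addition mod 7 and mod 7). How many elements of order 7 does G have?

An element (a,b) has order lcm(ord(a), ord(b)); count pairs with lcm equal to 7.
Enumerating gives 48 such elements.

48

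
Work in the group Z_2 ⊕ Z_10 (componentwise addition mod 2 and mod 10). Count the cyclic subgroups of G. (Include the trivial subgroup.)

8

Group the elements of G by the cyclic subgroup they generate; each cyclic subgroup of order d accounts for φ(d) elements.
Cyclic subgroups by order — order 1: 1; order 2: 3; order 5: 1; order 10: 3.
Total: 8.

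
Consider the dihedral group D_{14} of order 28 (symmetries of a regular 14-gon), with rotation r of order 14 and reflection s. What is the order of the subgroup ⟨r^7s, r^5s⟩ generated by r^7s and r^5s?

14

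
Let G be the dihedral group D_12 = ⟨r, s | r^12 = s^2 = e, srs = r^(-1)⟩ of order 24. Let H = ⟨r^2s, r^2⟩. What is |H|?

|⟨r^2s⟩| = 2 and |⟨r^2⟩| = 6, so |H| is a multiple of lcm(2, 6) = 6 and divides |G| = 24.
Closing under the operation: H = {e, r^2, r^4, r^6, r^8, r^10, s, r^2s, r^4s, r^6s, r^8s, r^10s}, so |H| = 12.

12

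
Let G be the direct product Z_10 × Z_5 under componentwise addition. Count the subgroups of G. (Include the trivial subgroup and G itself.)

16

|G| = 50, so by Lagrange every subgroup order divides 50. Divisors: 1, 2, 5, 10, 25, 50.
Subgroups by order — order 1: 1; order 2: 1; order 5: 6; order 10: 6; order 25: 1; order 50: 1.
Total: 1 + 1 + 6 + 6 + 1 + 1 = 16.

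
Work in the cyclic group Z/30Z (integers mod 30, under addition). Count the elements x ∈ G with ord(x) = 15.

8

In a cyclic group of order 30, the number of elements of order d (for d | 30) is φ(d).
φ(15) = 8.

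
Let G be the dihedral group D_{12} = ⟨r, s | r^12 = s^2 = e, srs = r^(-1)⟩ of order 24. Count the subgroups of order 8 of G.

|G| = 24 and 8 | 24, so subgroups of order 8 are possible by Lagrange.
The subgroups of order 8 are: {e, r^3, r^6, r^9, rs, r^4s, r^7s, r^10s}; {e, r^3, r^6, r^9, r^2s, r^5s, r^8s, r^11s}; {e, r^3, r^6, r^9, s, r^3s, r^6s, r^9s}.
So G has 3 subgroups of order 8.

3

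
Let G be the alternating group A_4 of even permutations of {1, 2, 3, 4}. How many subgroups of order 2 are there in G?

|G| = 12 and 2 | 12, so subgroups of order 2 are possible by Lagrange.
The subgroups of order 2 are: {e, (1 2)(3 4)}; {e, (1 3)(2 4)}; {e, (1 4)(2 3)}.
So G has 3 subgroups of order 2.

3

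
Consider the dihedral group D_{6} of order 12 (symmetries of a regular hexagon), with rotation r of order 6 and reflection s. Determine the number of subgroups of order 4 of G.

|G| = 12 and 4 | 12, so subgroups of order 4 are possible by Lagrange.
The subgroups of order 4 are: {e, r^3, r^2s, r^5s}; {e, r^3, s, r^3s}; {e, r^3, rs, r^4s}.
So G has 3 subgroups of order 4.

3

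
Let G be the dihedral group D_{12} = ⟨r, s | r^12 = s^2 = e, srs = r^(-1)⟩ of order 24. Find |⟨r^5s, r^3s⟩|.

12

|⟨r^5s⟩| = 2 and |⟨r^3s⟩| = 2, so |H| is a multiple of lcm(2, 2) = 2 and divides |G| = 24.
Closing under the operation: H = {e, r^2, r^4, r^6, r^8, r^10, rs, r^3s, r^5s, r^7s, r^9s, r^11s}, so |H| = 12.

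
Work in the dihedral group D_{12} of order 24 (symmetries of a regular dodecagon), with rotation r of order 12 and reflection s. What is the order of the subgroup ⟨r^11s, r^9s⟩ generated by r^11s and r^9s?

12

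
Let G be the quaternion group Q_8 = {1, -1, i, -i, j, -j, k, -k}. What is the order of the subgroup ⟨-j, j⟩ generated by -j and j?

4

|⟨-j⟩| = 4 and |⟨j⟩| = 4, so |H| is a multiple of lcm(4, 4) = 4 and divides |G| = 8.
Closing under the operation: H = {1, -1, j, -j}, so |H| = 4.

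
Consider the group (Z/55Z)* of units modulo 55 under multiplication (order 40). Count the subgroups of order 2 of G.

|G| = 40 and 2 | 40, so subgroups of order 2 are possible by Lagrange.
The subgroups of order 2 are: {1, 21}; {1, 34}; {1, 54}.
So G has 3 subgroups of order 2.

3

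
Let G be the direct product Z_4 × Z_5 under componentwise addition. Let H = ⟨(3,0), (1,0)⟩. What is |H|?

4

|⟨(3,0)⟩| = 4 and |⟨(1,0)⟩| = 4, so |H| is a multiple of lcm(4, 4) = 4 and divides |G| = 20.
Closing under the operation: H = {(0,0), (1,0), (2,0), (3,0)}, so |H| = 4.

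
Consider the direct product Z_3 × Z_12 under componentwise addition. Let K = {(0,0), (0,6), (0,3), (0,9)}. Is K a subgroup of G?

|K| = 4 divides |G| = 36, consistent with Lagrange.
K contains the identity, every element's inverse is in K, and K is closed under +: it is a subgroup.
In fact K = ⟨(0,3)⟩.

Yes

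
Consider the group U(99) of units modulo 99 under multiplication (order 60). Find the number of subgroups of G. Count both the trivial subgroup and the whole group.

|G| = 60, so by Lagrange every subgroup order divides 60. Divisors: 1, 2, 3, 4, 5, 6, 10, 12, 15, 20, 30, 60.
Subgroups by order — order 1: 1; order 2: 3; order 3: 1; order 4: 1; order 5: 1; order 6: 3; order 10: 3; order 12: 1; order 15: 1; order 20: 1; order 30: 3; order 60: 1.
Total: 1 + 3 + 1 + 1 + 1 + 3 + 3 + 1 + 1 + 1 + 3 + 1 = 20.

20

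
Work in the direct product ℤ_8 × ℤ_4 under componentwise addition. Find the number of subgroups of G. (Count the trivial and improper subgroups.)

|G| = 32, so by Lagrange every subgroup order divides 32. Divisors: 1, 2, 4, 8, 16, 32.
Subgroups by order — order 1: 1; order 2: 3; order 4: 7; order 8: 7; order 16: 3; order 32: 1.
Total: 1 + 3 + 7 + 7 + 3 + 1 = 22.

22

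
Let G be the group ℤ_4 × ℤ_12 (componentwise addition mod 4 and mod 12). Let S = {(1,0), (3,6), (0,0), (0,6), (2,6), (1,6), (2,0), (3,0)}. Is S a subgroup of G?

Yes

|S| = 8 divides |G| = 48, consistent with Lagrange.
S contains the identity, every element's inverse is in S, and S is closed under +: it is a subgroup.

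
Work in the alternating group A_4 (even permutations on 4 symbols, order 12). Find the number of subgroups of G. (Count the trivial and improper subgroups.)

10

|G| = 12, so by Lagrange every subgroup order divides 12. Divisors: 1, 2, 3, 4, 6, 12.
Subgroups by order — order 1: 1; order 2: 3; order 3: 4; order 4: 1; order 6: 0; order 12: 1.
Total: 1 + 3 + 4 + 1 + 0 + 1 = 10.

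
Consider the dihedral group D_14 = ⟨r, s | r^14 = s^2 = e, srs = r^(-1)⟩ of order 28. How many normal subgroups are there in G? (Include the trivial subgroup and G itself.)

7

G has 28 subgroups. Checking conjugation-invariance by order — order 1: 1/1 normal; order 2: 1/15 normal; order 4: 0/7 normal; order 7: 1/1 normal; order 14: 3/3 normal; order 28: 1/1 normal.
Total normal subgroups: 7.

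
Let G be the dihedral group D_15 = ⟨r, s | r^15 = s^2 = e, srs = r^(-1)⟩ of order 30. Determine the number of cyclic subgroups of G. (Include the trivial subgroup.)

Group the elements of G by the cyclic subgroup they generate; each cyclic subgroup of order d accounts for φ(d) elements.
Cyclic subgroups by order — order 1: 1; order 2: 15; order 3: 1; order 5: 1; order 15: 1.
Total: 19.

19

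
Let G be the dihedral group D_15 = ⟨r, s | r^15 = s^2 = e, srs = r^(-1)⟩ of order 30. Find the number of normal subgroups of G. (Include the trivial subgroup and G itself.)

5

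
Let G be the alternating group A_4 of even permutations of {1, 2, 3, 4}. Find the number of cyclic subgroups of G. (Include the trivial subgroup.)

8

A cyclic subgroup of order d is generated by each of its φ(d) elements of order d, so the cyclic subgroups of order d number (#elements of order d)/φ(d).
Cyclic subgroups by order — order 1: 1; order 2: 3; order 3: 4.
Total: 8.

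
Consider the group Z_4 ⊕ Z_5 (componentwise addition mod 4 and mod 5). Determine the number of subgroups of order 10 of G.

|G| = 20 and 10 | 20, so subgroups of order 10 are possible by Lagrange.
The subgroups of order 10 are: {(0,0), (0,1), (0,2), (0,3), (0,4), (2,0), (2,1), (2,2), (2,3), (2,4)}.
So G has 1 subgroup of order 10.

1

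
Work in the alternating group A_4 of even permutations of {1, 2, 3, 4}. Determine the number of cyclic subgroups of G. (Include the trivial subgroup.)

8

Group the elements of G by the cyclic subgroup they generate; each cyclic subgroup of order d accounts for φ(d) elements.
Cyclic subgroups by order — order 1: 1; order 2: 3; order 3: 4.
Total: 8.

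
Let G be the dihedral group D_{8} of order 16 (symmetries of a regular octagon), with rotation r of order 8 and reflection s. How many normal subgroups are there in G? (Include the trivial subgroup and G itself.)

7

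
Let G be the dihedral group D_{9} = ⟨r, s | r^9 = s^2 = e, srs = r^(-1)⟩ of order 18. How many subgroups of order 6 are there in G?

3

|G| = 18 and 6 | 18, so subgroups of order 6 are possible by Lagrange.
The subgroups of order 6 are: {e, r^3, r^6, r^2s, r^5s, r^8s}; {e, r^3, r^6, s, r^3s, r^6s}; {e, r^3, r^6, rs, r^4s, r^7s}.
So G has 3 subgroups of order 6.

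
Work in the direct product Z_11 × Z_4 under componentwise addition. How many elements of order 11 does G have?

An element (a,b) has order lcm(ord(a), ord(b)); count pairs with lcm equal to 11.
Enumerating gives 10 such elements.

10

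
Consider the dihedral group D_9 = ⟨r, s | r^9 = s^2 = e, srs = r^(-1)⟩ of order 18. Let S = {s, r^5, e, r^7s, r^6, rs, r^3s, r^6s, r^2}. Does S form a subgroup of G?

No

r^2 ∈ S but its inverse r^7 ∉ S, so S is not a subgroup.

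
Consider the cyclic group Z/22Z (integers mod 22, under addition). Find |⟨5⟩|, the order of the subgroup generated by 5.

In Z/22Z, the order of an element a is n/gcd(a, n).
gcd(5, 22) = 1, so |⟨5⟩| = 22/1 = 22.

22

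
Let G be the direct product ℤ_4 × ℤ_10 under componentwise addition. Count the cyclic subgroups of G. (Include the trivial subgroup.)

12

Group the elements of G by the cyclic subgroup they generate; each cyclic subgroup of order d accounts for φ(d) elements.
Cyclic subgroups by order — order 1: 1; order 2: 3; order 4: 2; order 5: 1; order 10: 3; order 20: 2.
Total: 12.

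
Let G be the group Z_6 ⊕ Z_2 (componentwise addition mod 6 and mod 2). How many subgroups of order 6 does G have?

3

|G| = 12 and 6 | 12, so subgroups of order 6 are possible by Lagrange.
The subgroups of order 6 are: {(0,0), (0,1), (2,0), (2,1), (4,0), (4,1)}; {(0,0), (1,0), (2,0), (3,0), (4,0), (5,0)}; {(0,0), (1,1), (2,0), (3,1), (4,0), (5,1)}.
So G has 3 subgroups of order 6.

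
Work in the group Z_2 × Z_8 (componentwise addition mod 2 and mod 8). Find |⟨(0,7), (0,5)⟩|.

|⟨(0,7)⟩| = 8 and |⟨(0,5)⟩| = 8, so |H| is a multiple of lcm(8, 8) = 8 and divides |G| = 16.
Closing under the operation: H = {(0,0), (0,1), (0,2), (0,3), (0,4), (0,5), (0,6), (0,7)}, so |H| = 8.

8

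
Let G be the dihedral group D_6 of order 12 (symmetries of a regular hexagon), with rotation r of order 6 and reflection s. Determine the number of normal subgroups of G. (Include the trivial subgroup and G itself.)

7

G has 16 subgroups. Checking conjugation-invariance by order — order 1: 1/1 normal; order 2: 1/7 normal; order 3: 1/1 normal; order 4: 0/3 normal; order 6: 3/3 normal; order 12: 1/1 normal.
Total normal subgroups: 7.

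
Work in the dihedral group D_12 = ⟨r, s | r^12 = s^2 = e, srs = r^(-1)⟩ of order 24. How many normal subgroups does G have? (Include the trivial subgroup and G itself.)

9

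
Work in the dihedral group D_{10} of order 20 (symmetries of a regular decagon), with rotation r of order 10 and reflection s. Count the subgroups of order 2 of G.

11

|G| = 20 and 2 | 20, so subgroups of order 2 are possible by Lagrange.
The subgroups of order 2 are: {e, r^2s}; {e, r^3s}; {e, r^4s}; {e, r^5}; … (11 in all).
So G has 11 subgroups of order 2.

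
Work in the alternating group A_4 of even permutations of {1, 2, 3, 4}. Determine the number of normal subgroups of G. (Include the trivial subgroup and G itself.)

G has 10 subgroups. Checking conjugation-invariance by order — order 1: 1/1 normal; order 2: 0/3 normal; order 3: 0/4 normal; order 4: 1/1 normal; order 12: 1/1 normal.
Total normal subgroups: 3.

3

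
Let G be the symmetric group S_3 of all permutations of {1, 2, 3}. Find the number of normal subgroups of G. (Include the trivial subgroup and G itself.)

3

G has 6 subgroups. Checking conjugation-invariance by order — order 1: 1/1 normal; order 2: 0/3 normal; order 3: 1/1 normal; order 6: 1/1 normal.
Total normal subgroups: 3.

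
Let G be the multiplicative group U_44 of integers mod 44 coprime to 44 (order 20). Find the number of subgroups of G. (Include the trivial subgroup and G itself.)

10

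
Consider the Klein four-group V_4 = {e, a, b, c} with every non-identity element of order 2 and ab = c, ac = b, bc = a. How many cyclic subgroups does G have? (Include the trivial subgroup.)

A cyclic subgroup of order d is generated by each of its φ(d) elements of order d, so the cyclic subgroups of order d number (#elements of order d)/φ(d).
Cyclic subgroups by order — order 1: 1; order 2: 3.
Total: 4.

4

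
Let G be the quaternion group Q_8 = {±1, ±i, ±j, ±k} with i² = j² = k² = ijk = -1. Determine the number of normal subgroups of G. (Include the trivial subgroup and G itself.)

G has 6 subgroups. Checking conjugation-invariance by order — order 1: 1/1 normal; order 2: 1/1 normal; order 4: 3/3 normal; order 8: 1/1 normal.
Total normal subgroups: 6.

6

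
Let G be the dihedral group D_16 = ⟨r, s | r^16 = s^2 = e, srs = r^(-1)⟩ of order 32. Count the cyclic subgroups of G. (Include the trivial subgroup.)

Group the elements of G by the cyclic subgroup they generate; each cyclic subgroup of order d accounts for φ(d) elements.
Cyclic subgroups by order — order 1: 1; order 2: 17; order 4: 1; order 8: 1; order 16: 1.
Total: 21.

21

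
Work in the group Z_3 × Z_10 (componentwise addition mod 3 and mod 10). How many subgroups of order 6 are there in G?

1

|G| = 30 and 6 | 30, so subgroups of order 6 are possible by Lagrange.
The subgroups of order 6 are: {(0,0), (0,5), (1,0), (1,5), (2,0), (2,5)}.
So G has 1 subgroup of order 6.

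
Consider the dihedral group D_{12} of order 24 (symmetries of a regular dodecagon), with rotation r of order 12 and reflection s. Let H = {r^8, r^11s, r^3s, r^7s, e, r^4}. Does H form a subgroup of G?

Yes

|H| = 6 divides |G| = 24, consistent with Lagrange.
H contains the identity, every element's inverse is in H, and H is closed under ·: it is a subgroup.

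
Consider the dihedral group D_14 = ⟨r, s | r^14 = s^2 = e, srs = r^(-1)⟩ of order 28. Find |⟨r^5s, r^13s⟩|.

|⟨r^5s⟩| = 2 and |⟨r^13s⟩| = 2, so |H| is a multiple of lcm(2, 2) = 2 and divides |G| = 28.
Closing under the operation: H = {e, r^2, r^4, r^6, r^8, r^10, r^12, rs, r^3s, r^5s, r^7s, r^9s, r^11s, r^13s}, so |H| = 14.

14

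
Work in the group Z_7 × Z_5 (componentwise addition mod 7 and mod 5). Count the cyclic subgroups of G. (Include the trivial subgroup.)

4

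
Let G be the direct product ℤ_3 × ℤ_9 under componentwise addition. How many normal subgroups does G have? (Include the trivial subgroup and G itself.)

10

G is abelian, so every subgroup is normal.
G has 10 subgroups in total, hence 10 normal subgroups.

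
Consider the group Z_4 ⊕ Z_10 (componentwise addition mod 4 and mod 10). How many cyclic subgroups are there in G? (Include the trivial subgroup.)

12

Each element a generates a cyclic subgroup ⟨a⟩; distinct elements may generate the same one (a cyclic group of order d has φ(d) generators).
Cyclic subgroups by order — order 1: 1; order 2: 3; order 4: 2; order 5: 1; order 10: 3; order 20: 2.
Total: 12.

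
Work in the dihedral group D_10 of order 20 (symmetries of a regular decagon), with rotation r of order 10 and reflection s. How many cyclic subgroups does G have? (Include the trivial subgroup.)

14

Group the elements of G by the cyclic subgroup they generate; each cyclic subgroup of order d accounts for φ(d) elements.
Cyclic subgroups by order — order 1: 1; order 2: 11; order 5: 1; order 10: 1.
Total: 14.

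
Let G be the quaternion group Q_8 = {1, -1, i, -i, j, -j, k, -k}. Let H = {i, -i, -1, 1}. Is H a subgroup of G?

Yes

|H| = 4 divides |G| = 8, consistent with Lagrange.
H contains the identity, every element's inverse is in H, and H is closed under ·: it is a subgroup.
In fact H = ⟨-i⟩.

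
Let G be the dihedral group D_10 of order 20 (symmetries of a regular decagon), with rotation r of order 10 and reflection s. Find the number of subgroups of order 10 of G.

3

|G| = 20 and 10 | 20, so subgroups of order 10 are possible by Lagrange.
The subgroups of order 10 are: {e, r, r^2, r^3, r^4, r^5, r^6, r^7, r^8, r^9}; {e, r^2, r^4, r^6, r^8, s, r^2s, r^4s, r^6s, r^8s}; {e, r^2, r^4, r^6, r^8, rs, r^3s, r^5s, r^7s, r^9s}.
So G has 3 subgroups of order 10.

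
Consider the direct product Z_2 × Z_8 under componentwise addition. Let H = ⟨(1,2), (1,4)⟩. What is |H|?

|⟨(1,2)⟩| = 4 and |⟨(1,4)⟩| = 2, so |H| is a multiple of lcm(4, 2) = 4 and divides |G| = 16.
Closing under the operation: H = {(0,0), (0,2), (0,4), (0,6), (1,0), (1,2), (1,4), (1,6)}, so |H| = 8.

8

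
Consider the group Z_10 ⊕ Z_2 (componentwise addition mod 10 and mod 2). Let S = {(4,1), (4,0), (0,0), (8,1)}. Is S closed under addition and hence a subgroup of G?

(4,0) ∈ S but its inverse (6,0) ∉ S, so S is not a subgroup.

No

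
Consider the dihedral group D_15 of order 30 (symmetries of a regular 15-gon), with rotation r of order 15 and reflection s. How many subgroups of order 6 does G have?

5

|G| = 30 and 6 | 30, so subgroups of order 6 are possible by Lagrange.
The subgroups of order 6 are: {e, r^5, r^10, s, r^5s, r^10s}; {e, r^5, r^10, rs, r^6s, r^11s}; {e, r^5, r^10, r^2s, r^7s, r^12s}; {e, r^5, r^10, r^3s, r^8s, r^13s}; … (5 in all).
So G has 5 subgroups of order 6.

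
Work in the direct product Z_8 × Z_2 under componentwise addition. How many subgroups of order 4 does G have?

3

|G| = 16 and 4 | 16, so subgroups of order 4 are possible by Lagrange.
The subgroups of order 4 are: {(0,0), (0,1), (4,0), (4,1)}; {(0,0), (2,0), (4,0), (6,0)}; {(0,0), (2,1), (4,0), (6,1)}.
So G has 3 subgroups of order 4.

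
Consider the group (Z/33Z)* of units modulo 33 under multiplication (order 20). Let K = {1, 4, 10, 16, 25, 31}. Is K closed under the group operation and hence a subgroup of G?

|K| = 6 does not divide |G| = 20, so by Lagrange K is not a subgroup.

No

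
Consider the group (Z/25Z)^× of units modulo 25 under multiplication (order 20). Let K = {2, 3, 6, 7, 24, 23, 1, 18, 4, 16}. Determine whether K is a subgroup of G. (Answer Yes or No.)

No

2 ∈ K but its inverse 13 ∉ K, so K is not a subgroup.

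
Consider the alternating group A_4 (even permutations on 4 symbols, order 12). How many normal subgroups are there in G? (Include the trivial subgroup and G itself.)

3

G has 10 subgroups. Checking conjugation-invariance by order — order 1: 1/1 normal; order 2: 0/3 normal; order 3: 0/4 normal; order 4: 1/1 normal; order 12: 1/1 normal.
Total normal subgroups: 3.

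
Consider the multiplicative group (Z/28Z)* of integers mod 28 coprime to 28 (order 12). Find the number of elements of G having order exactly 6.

6

The elements of order 6 are: 3, 5, 11, 17, 19, 23.
That's 6.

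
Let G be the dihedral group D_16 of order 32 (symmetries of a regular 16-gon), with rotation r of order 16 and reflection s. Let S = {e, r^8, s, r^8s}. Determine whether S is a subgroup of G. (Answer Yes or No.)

Yes

|S| = 4 divides |G| = 32, consistent with Lagrange.
S contains the identity, every element's inverse is in S, and S is closed under ·: it is a subgroup.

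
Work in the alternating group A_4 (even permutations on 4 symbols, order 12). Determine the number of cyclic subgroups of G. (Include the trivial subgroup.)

A cyclic subgroup of order d is generated by each of its φ(d) elements of order d, so the cyclic subgroups of order d number (#elements of order d)/φ(d).
Cyclic subgroups by order — order 1: 1; order 2: 3; order 3: 4.
Total: 8.

8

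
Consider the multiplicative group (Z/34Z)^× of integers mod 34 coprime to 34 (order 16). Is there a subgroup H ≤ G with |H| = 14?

14 does not divide |G| = 16, so by Lagrange no subgroup of order 14 exists.

No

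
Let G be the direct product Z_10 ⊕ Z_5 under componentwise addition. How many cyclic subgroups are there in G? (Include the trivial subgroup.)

14

A cyclic subgroup of order d is generated by each of its φ(d) elements of order d, so the cyclic subgroups of order d number (#elements of order d)/φ(d).
Cyclic subgroups by order — order 1: 1; order 2: 1; order 5: 6; order 10: 6.
Total: 14.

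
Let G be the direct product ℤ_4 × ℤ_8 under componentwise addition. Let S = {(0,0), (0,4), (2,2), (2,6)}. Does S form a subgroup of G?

Yes

|S| = 4 divides |G| = 32, consistent with Lagrange.
S contains the identity, every element's inverse is in S, and S is closed under +: it is a subgroup.
In fact S = ⟨(2,6)⟩.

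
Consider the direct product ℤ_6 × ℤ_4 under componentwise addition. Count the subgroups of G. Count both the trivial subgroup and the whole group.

16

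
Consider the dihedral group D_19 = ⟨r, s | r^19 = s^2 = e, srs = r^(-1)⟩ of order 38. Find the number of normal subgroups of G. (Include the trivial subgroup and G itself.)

G has 22 subgroups. Checking conjugation-invariance by order — order 1: 1/1 normal; order 2: 0/19 normal; order 19: 1/1 normal; order 38: 1/1 normal.
Total normal subgroups: 3.

3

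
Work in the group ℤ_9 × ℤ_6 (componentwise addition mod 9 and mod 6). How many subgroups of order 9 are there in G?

|G| = 54 and 9 | 54, so subgroups of order 9 are possible by Lagrange.
The subgroups of order 9 are: {(0,0), (0,2), (0,4), (3,0), (3,2), (3,4), (6,0), (6,2), (6,4)}; {(0,0), (1,0), (2,0), (3,0), (4,0), (5,0), (6,0), (7,0), (8,0)}; {(0,0), (1,2), (2,4), (3,0), (4,2), (5,4), (6,0), (7,2), (8,4)}; {(0,0), (1,4), (2,2), (3,0), (4,4), (5,2), (6,0), (7,4), (8,2)}.
So G has 4 subgroups of order 9.

4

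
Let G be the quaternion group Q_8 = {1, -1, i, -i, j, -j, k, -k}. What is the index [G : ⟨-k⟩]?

2

|⟨-k⟩| = 4 and |G| = 8.
By Lagrange, [G : H] = |G|/|H| = 8/4 = 2.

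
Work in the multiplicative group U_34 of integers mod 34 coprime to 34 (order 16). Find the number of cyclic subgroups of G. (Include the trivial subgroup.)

Group the elements of G by the cyclic subgroup they generate; each cyclic subgroup of order d accounts for φ(d) elements.
Cyclic subgroups by order — order 1: 1; order 2: 1; order 4: 1; order 8: 1; order 16: 1.
Total: 5.

5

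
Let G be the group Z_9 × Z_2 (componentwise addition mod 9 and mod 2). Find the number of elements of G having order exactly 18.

6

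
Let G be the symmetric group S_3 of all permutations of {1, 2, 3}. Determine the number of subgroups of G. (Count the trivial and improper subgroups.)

6

|G| = 6, so by Lagrange every subgroup order divides 6. Divisors: 1, 2, 3, 6.
Subgroups by order — order 1: 1; order 2: 3; order 3: 1; order 6: 1.
Total: 1 + 3 + 1 + 1 = 6.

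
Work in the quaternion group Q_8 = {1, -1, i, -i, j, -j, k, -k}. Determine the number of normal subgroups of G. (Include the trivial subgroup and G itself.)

G has 6 subgroups. Checking conjugation-invariance by order — order 1: 1/1 normal; order 2: 1/1 normal; order 4: 3/3 normal; order 8: 1/1 normal.
Total normal subgroups: 6.

6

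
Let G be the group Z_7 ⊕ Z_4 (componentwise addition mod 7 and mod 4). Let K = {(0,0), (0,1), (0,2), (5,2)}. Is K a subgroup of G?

(0,1) ∈ K but its inverse (0,3) ∉ K, so K is not a subgroup.

No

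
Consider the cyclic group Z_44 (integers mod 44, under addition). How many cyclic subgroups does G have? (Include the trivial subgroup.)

6

A cyclic subgroup of order d is generated by each of its φ(d) elements of order d, so the cyclic subgroups of order d number (#elements of order d)/φ(d).
Cyclic subgroups by order — order 1: 1; order 2: 1; order 4: 1; order 11: 1; order 22: 1; order 44: 1.
Total: 6.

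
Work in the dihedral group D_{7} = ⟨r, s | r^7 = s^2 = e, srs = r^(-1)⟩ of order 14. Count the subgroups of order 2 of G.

7

|G| = 14 and 2 | 14, so subgroups of order 2 are possible by Lagrange.
The subgroups of order 2 are: {e, r^2s}; {e, r^3s}; {e, r^4s}; {e, r^5s}; … (7 in all).
So G has 7 subgroups of order 2.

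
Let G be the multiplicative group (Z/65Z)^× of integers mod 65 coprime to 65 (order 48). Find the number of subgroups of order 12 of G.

|G| = 48 and 12 | 48, so subgroups of order 12 are possible by Lagrange.
The subgroups of order 12 are: {1, 6, 11, 16, 21, 31, 36, 41, 46, 51, 56, 61}; {1, 9, 12, 14, 16, 17, 23, 29, 38, 43, 61, 62}; {1, 3, 9, 14, 16, 22, 27, 29, 42, 48, 53, 61}; {1, 4, 9, 14, 16, 29, 36, 49, 51, 56, 61, 64}; … (7 in all).
So G has 7 subgroups of order 12.

7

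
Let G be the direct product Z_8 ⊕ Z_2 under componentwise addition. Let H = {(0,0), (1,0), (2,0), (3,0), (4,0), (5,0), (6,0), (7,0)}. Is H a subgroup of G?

Yes

|H| = 8 divides |G| = 16, consistent with Lagrange.
H contains the identity, every element's inverse is in H, and H is closed under +: it is a subgroup.
In fact H = ⟨(7,0)⟩.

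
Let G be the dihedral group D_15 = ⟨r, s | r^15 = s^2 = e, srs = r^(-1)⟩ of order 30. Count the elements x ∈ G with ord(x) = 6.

No element of G has order 6 (even though 6 | 30).

0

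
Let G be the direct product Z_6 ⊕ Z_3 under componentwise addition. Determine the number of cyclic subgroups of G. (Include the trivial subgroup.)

Group the elements of G by the cyclic subgroup they generate; each cyclic subgroup of order d accounts for φ(d) elements.
Cyclic subgroups by order — order 1: 1; order 2: 1; order 3: 4; order 6: 4.
Total: 10.

10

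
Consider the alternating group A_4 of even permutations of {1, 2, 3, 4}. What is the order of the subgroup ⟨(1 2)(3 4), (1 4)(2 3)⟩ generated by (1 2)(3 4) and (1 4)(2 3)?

4

|⟨(1 2)(3 4)⟩| = 2 and |⟨(1 4)(2 3)⟩| = 2, so |H| is a multiple of lcm(2, 2) = 2 and divides |G| = 12.
Closing under the operation: H = {e, (1 2)(3 4), (1 3)(2 4), (1 4)(2 3)}, so |H| = 4.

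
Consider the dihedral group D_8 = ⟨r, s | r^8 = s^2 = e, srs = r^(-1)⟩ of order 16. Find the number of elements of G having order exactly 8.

The elements of order 8 are: r, r^3, r^5, r^7.
That's 4.

4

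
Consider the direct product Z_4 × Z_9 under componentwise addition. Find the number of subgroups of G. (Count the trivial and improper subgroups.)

|G| = 36, so by Lagrange every subgroup order divides 36. Divisors: 1, 2, 3, 4, 6, 9, 12, 18, 36.
Subgroups by order — order 1: 1; order 2: 1; order 3: 1; order 4: 1; order 6: 1; order 9: 1; order 12: 1; order 18: 1; order 36: 1.
Total: 1 + 1 + 1 + 1 + 1 + 1 + 1 + 1 + 1 = 9.

9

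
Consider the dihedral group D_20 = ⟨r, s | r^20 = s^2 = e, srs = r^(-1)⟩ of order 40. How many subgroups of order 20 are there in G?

3

|G| = 40 and 20 | 40, so subgroups of order 20 are possible by Lagrange.
The subgroups of order 20 are: {e, r, r^2, r^3, r^4, r^5, r^6, r^7, r^8, r^9, r^10, r^11, r^12, r^13, r^14, r^15, r^16, r^17, r^18, r^19}; {e, r^2, r^4, r^6, r^8, r^10, r^12, r^14, r^16, r^18, s, r^2s, r^4s, r^6s, r^8s, r^10s, r^12s, r^14s, r^16s, r^18s}; {e, r^2, r^4, r^6, r^8, r^10, r^12, r^14, r^16, r^18, rs, r^3s, r^5s, r^7s, r^9s, r^11s, r^13s, r^15s, r^17s, r^19s}.
So G has 3 subgroups of order 20.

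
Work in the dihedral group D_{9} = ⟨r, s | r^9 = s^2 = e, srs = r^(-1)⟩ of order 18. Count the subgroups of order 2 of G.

|G| = 18 and 2 | 18, so subgroups of order 2 are possible by Lagrange.
The subgroups of order 2 are: {e, r^2s}; {e, r^3s}; {e, r^4s}; {e, r^5s}; … (9 in all).
So G has 9 subgroups of order 2.

9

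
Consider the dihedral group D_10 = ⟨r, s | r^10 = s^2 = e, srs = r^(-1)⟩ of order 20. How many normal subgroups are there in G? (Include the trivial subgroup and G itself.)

G has 22 subgroups. Checking conjugation-invariance by order — order 1: 1/1 normal; order 2: 1/11 normal; order 4: 0/5 normal; order 5: 1/1 normal; order 10: 3/3 normal; order 20: 1/1 normal.
Total normal subgroups: 7.

7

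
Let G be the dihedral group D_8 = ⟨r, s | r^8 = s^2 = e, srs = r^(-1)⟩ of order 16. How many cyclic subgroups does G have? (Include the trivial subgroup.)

12

Each element a generates a cyclic subgroup ⟨a⟩; distinct elements may generate the same one (a cyclic group of order d has φ(d) generators).
Cyclic subgroups by order — order 1: 1; order 2: 9; order 4: 1; order 8: 1.
Total: 12.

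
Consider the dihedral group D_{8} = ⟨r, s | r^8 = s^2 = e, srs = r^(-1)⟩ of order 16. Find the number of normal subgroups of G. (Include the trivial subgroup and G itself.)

G has 19 subgroups. Checking conjugation-invariance by order — order 1: 1/1 normal; order 2: 1/9 normal; order 4: 1/5 normal; order 8: 3/3 normal; order 16: 1/1 normal.
Total normal subgroups: 7.

7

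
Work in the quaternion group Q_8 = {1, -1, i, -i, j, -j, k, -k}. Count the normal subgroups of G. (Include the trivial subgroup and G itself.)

G has 6 subgroups. Checking conjugation-invariance by order — order 1: 1/1 normal; order 2: 1/1 normal; order 4: 3/3 normal; order 8: 1/1 normal.
Total normal subgroups: 6.

6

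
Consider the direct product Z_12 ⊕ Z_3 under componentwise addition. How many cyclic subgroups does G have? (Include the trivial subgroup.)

A cyclic subgroup of order d is generated by each of its φ(d) elements of order d, so the cyclic subgroups of order d number (#elements of order d)/φ(d).
Cyclic subgroups by order — order 1: 1; order 2: 1; order 3: 4; order 4: 1; order 6: 4; order 12: 4.
Total: 15.

15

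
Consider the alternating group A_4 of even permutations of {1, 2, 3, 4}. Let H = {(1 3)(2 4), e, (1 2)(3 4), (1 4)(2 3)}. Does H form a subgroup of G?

|H| = 4 divides |G| = 12, consistent with Lagrange.
H contains the identity, every element's inverse is in H, and H is closed under ∘: it is a subgroup.

Yes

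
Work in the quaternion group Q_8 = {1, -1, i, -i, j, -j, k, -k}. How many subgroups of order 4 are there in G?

3

|G| = 8 and 4 | 8, so subgroups of order 4 are possible by Lagrange.
The subgroups of order 4 are: {1, -1, i, -i}; {1, -1, j, -j}; {1, -1, k, -k}.
So G has 3 subgroups of order 4.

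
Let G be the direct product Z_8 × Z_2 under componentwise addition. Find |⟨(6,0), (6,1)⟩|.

8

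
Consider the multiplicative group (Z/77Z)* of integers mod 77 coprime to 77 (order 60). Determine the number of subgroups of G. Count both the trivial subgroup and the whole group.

20

|G| = 60, so by Lagrange every subgroup order divides 60. Divisors: 1, 2, 3, 4, 5, 6, 10, 12, 15, 20, 30, 60.
Subgroups by order — order 1: 1; order 2: 3; order 3: 1; order 4: 1; order 5: 1; order 6: 3; order 10: 3; order 12: 1; order 15: 1; order 20: 1; order 30: 3; order 60: 1.
Total: 1 + 3 + 1 + 1 + 1 + 3 + 3 + 1 + 1 + 1 + 3 + 1 = 20.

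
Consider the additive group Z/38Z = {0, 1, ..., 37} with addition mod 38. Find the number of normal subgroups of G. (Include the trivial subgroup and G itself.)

G is abelian, so every subgroup is normal.
G has 4 subgroups in total, hence 4 normal subgroups.

4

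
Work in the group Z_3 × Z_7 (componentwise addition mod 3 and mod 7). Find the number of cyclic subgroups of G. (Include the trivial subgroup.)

Group the elements of G by the cyclic subgroup they generate; each cyclic subgroup of order d accounts for φ(d) elements.
Cyclic subgroups by order — order 1: 1; order 3: 1; order 7: 1; order 21: 1.
Total: 4.

4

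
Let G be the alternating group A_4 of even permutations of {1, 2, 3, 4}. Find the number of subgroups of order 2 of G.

3

|G| = 12 and 2 | 12, so subgroups of order 2 are possible by Lagrange.
The subgroups of order 2 are: {e, (1 2)(3 4)}; {e, (1 3)(2 4)}; {e, (1 4)(2 3)}.
So G has 3 subgroups of order 2.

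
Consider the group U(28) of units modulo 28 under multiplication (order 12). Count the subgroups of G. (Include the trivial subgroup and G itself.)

10

|G| = 12, so by Lagrange every subgroup order divides 12. Divisors: 1, 2, 3, 4, 6, 12.
Subgroups by order — order 1: 1; order 2: 3; order 3: 1; order 4: 1; order 6: 3; order 12: 1.
Total: 1 + 3 + 1 + 1 + 3 + 1 = 10.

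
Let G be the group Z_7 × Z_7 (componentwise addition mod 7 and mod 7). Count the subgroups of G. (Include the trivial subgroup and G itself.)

10

|G| = 49, so by Lagrange every subgroup order divides 49. Divisors: 1, 7, 49.
Subgroups by order — order 1: 1; order 7: 8; order 49: 1.
Total: 1 + 8 + 1 = 10.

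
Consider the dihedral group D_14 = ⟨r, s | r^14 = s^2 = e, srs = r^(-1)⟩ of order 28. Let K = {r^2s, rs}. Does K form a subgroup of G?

No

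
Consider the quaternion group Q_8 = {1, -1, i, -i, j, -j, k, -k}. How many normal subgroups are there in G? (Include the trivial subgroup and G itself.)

G has 6 subgroups. Checking conjugation-invariance by order — order 1: 1/1 normal; order 2: 1/1 normal; order 4: 3/3 normal; order 8: 1/1 normal.
Total normal subgroups: 6.

6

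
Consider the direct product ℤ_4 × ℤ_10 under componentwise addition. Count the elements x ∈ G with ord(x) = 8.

0

An element (a,b) has order lcm(ord(a), ord(b)); count pairs with lcm equal to 8.
Enumerating gives 0 such elements.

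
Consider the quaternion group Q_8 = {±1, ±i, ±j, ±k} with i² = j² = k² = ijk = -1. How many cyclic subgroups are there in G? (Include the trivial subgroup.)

Group the elements of G by the cyclic subgroup they generate; each cyclic subgroup of order d accounts for φ(d) elements.
Cyclic subgroups by order — order 1: 1; order 2: 1; order 4: 3.
Total: 5.

5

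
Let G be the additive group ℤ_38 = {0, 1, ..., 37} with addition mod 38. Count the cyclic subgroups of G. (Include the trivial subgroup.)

4

A cyclic subgroup of order d is generated by each of its φ(d) elements of order d, so the cyclic subgroups of order d number (#elements of order d)/φ(d).
Cyclic subgroups by order — order 1: 1; order 2: 1; order 19: 1; order 38: 1.
Total: 4.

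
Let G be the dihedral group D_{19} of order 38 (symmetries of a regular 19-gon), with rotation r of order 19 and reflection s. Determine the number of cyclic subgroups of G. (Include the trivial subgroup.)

21

Each element a generates a cyclic subgroup ⟨a⟩; distinct elements may generate the same one (a cyclic group of order d has φ(d) generators).
Cyclic subgroups by order — order 1: 1; order 2: 19; order 19: 1.
Total: 21.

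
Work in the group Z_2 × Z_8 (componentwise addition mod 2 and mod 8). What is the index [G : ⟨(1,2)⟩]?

4

|⟨(1,2)⟩| = 4 and |G| = 16.
By Lagrange, [G : H] = |G|/|H| = 16/4 = 4.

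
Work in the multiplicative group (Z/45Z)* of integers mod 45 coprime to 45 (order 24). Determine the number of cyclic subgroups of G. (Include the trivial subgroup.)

12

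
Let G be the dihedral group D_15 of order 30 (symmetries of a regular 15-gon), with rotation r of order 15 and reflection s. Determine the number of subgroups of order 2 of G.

15

|G| = 30 and 2 | 30, so subgroups of order 2 are possible by Lagrange.
The subgroups of order 2 are: {e, r^10s}; {e, r^11s}; {e, r^12s}; {e, r^13s}; … (15 in all).
So G has 15 subgroups of order 2.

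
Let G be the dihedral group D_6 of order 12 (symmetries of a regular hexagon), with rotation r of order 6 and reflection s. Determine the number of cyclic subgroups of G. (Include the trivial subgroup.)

Each element a generates a cyclic subgroup ⟨a⟩; distinct elements may generate the same one (a cyclic group of order d has φ(d) generators).
Cyclic subgroups by order — order 1: 1; order 2: 7; order 3: 1; order 6: 1.
Total: 10.

10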